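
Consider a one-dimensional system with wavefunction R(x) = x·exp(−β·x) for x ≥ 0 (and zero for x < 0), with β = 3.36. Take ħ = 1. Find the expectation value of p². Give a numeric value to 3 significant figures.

11.3

p² R = −ħ² d²R/dx²; ⟨p²⟩ = −ħ² ∫ R*·R'' dx / ∫|R|² dx.
Differentiate x·exp(−β·x) with the product rule; every integrand then reduces to terms xʲ·e^(−2βx) on [0, ∞), with ∫₀^∞ xʲ·e^(−2βx) dx = j!/(2β)^(j+1).
State is unnormalized: ∫|R|² dx = 0.0065906, and ∫R*·(−ħ² R'') dx = 0.074405, so ⟨p²⟩ = 0.074405 / 0.0065906.
⟨p²⟩ = 11.290.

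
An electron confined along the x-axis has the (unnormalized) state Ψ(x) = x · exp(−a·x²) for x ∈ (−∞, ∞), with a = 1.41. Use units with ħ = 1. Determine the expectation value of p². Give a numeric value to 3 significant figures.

p² Ψ = −ħ² d²Ψ/dx²; ⟨p²⟩ = −ħ² ∫ Ψ*·Ψ'' dx / ∫|Ψ|² dx.
Expand each integrand as polynomial × e^(−2ax²) and use ∫x^(2j)·e^(−2ax²) dx = (2j−1)!!/(4a)^j · √(π/(2a)), odd powers → 0; here √(π/(2a)) = 1.0555. Differentiate with the product rule, d/dx e^(−ax²) = −2ax·e^(−ax²).
State is unnormalized: ∫|Ψ|² dx = 0.18714, and ∫Ψ*·(−ħ² Ψ'') dx = 0.79161, so ⟨p²⟩ = 0.79161 / 0.18714.
⟨p²⟩ = 4.2300.

4.23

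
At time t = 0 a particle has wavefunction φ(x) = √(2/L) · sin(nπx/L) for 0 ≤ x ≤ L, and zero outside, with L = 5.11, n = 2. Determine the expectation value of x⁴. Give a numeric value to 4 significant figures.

⟨x⁴⟩ = ∫ x⁴·|φ|² dx (integrals over the domain).
With sin²θ = (1 − cos2θ)/2 on 0 ≤ x ≤ L: ∫sin²(nπx/L) dx = L/2, ∫x·sin²(nπx/L) dx = L²/4, ∫x²·sin²(nπx/L) dx = L³·(1/6 − 1/(4n²π²)); higher powers xᵏ the same way, integrating xᵏ·cos(2nπx/L) by parts.
⟨x⁴⟩ = 119.75.

119.8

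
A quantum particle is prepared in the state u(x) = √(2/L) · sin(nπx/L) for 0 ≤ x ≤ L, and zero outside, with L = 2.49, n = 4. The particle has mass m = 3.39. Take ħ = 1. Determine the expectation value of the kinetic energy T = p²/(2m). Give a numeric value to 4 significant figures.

3.757

T = −(ħ²/2m) d²/dx², so ⟨T⟩ = −(ħ²/2m) ∫ u*·u'' dx; with m = 3.39.
d/dx sin(nπx/L) = (nπ/L)·cos(nπx/L) and d²/dx² sin(nπx/L) = −(nπ/L)²·sin(nπx/L); on 0 ≤ x ≤ L, ∫sin²(nπx/L) dx = L/2 and ∫sin(nπx/L)·cos(nπx/L) dx = 0.
⟨T⟩ = 3.7566.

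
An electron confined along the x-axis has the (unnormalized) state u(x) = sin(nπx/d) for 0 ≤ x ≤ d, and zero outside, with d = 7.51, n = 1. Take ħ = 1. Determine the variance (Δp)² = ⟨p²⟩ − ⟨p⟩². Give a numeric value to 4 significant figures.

Compute ⟨p⟩ and ⟨p²⟩ separately; (Δp)² = ⟨p²⟩ − ⟨p⟩².
d/dx sin(nπx/d) = (nπ/d)·cos(nπx/d) and d²/dx² sin(nπx/d) = −(nπ/d)²·sin(nπx/d); on 0 ≤ x ≤ d, ∫sin²(nπx/d) dx = d/2 and ∫sin(nπx/d)·cos(nπx/d) dx = 0.
Normalization: ∫|u|² dx = 3.7550.
⟨p⟩ = 0.0000 and ⟨p²⟩ = 0.17499.
(Δp)² = 0.17499 − (0.0000)² = 0.17499.

0.1750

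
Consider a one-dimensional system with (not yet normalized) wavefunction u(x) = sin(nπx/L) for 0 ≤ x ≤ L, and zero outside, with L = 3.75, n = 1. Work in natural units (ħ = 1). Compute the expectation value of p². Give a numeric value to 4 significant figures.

0.7018

p² u = −ħ² d²u/dx²; ⟨p²⟩ = −ħ² ∫ u*·u'' dx / ∫|u|² dx.
d/dx sin(nπx/L) = (nπ/L)·cos(nπx/L) and d²/dx² sin(nπx/L) = −(nπ/L)²·sin(nπx/L); on 0 ≤ x ≤ L, ∫sin²(nπx/L) dx = L/2 and ∫sin(nπx/L)·cos(nπx/L) dx = 0.
State is unnormalized: ∫|u|² dx = 1.8750, and ∫u*·(−ħ² u'') dx = 1.3159, so ⟨p²⟩ = 1.3159 / 1.8750.
⟨p²⟩ = 0.70184.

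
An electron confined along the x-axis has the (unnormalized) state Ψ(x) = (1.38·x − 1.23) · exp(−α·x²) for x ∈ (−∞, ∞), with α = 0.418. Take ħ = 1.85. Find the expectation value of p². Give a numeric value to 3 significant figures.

p² Ψ = −ħ² d²Ψ/dx²; ⟨p²⟩ = −ħ² ∫ Ψ*·Ψ'' dx / ∫|Ψ|² dx.
Expand each integrand as polynomial × e^(−2αx²) and use ∫x^(2j)·e^(−2αx²) dx = (2j−1)!!/(4α)^j · √(π/(2α)), odd powers → 0; here √(π/(2α)) = 1.9385. Differentiate with the product rule, d/dx e^(−αx²) = −2αx·e^(−αx²).
State is unnormalized: ∫|Ψ|² dx = 5.1408, and ∫Ψ*·(−ħ² Ψ'') dx = 13.672, so ⟨p²⟩ = 13.672 / 5.1408.
⟨p²⟩ = 2.6595.

2.66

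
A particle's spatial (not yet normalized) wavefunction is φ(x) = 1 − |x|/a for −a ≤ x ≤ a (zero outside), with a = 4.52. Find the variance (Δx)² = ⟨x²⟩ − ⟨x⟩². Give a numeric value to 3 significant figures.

2.04

Compute ⟨x⟩ and ⟨x²⟩ separately, then (Δx)² = ⟨x²⟩ − ⟨x⟩².
φ is even, so ∫ over [−a, a] = 2∫₀ᵃ with φ = 1 − x/a there: ∫₀ᵃ (1 − x/a)² dx = a/3, ∫₀ᵃ x²(1 − x/a)² dx = a³/30, ∫₀ᵃ x⁴(1 − x/a)² dx = a⁵/105.
Normalization: ∫|φ|² dx = 3.0133.
⟨x⟩ = 0.0000 and ⟨x²⟩ = 2.0430.
(Δx)² = 2.0430 − (0.0000)² = 2.0430.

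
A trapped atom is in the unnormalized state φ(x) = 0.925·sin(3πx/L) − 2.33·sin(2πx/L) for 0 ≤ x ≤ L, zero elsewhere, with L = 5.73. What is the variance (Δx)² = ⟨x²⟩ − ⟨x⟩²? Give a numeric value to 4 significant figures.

1.767

Compute ⟨x⟩ and ⟨x²⟩ separately, then (Δx)² = ⟨x²⟩ − ⟨x⟩².
On 0 ≤ x ≤ L (j ≠ l): ∫sin²(jπx/L) dx = L/2, ∫sin(jπx/L)·sin(lπx/L) dx = 0; diagonal moments ∫x·sin²(jπx/L) dx = L²/4, ∫x²·sin²(jπx/L) dx = L³·(1/6 − 1/(4j²π²)); cross terms ∫x·sin(jπx/L)·sin(lπx/L) dx = 0 for j + l even and −4jlL²/(π²(j² − l²)²) for j + l odd, ∫x²·sin(jπx/L)·sin(lπx/L) dx = (−1)^(j+l)·4jlL³/(π²(j² − l²)²); higher powers the same way via product-to-sum and parts.
Normalization: ∫|φ|² dx = 18.005.
⟨x⟩ = 3.6296 and ⟨x²⟩ = 14.941.
(Δx)² = 14.941 − (3.6296)² = 1.7671.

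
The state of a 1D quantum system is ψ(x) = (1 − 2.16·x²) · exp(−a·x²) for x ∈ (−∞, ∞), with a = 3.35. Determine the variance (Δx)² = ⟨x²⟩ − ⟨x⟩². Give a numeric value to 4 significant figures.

0.04174

Compute ⟨x⟩ and ⟨x²⟩ separately, then (Δx)² = ⟨x²⟩ − ⟨x⟩².
Expand each integrand as polynomial × e^(−2ax²) and use ∫x^(2j)·e^(−2ax²) dx = (2j−1)!!/(4a)^j · √(π/(2a)), odd powers → 0; here √(π/(2a)) = 0.68476.
Normalization: ∫|ψ|² dx = 0.51738.
⟨x⟩ = 0.0000 and ⟨x²⟩ = 0.041739.
(Δx)² = 0.041739 − (0.0000)² = 0.041739.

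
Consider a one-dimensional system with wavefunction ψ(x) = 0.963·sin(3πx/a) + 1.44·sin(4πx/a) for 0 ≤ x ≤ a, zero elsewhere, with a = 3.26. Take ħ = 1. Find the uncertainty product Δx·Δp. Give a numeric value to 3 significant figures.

Δx = √(⟨x²⟩−⟨x⟩²), Δp = √(⟨p²⟩−⟨p⟩²).
On 0 ≤ x ≤ a (j ≠ l): ∫sin²(jπx/a) dx = a/2, ∫sin(jπx/a)·sin(lπx/a) dx = 0; diagonal moments ∫x·sin²(jπx/a) dx = a²/4, ∫x²·sin²(jπx/a) dx = a³·(1/6 − 1/(4j²π²)); cross terms ∫x·sin(jπx/a)·sin(lπx/a) dx = 0 for j + l even and −4jla²/(π²(j² − l²)²) for j + l odd, ∫x²·sin(jπx/a)·sin(lπx/a) dx = (−1)^(j+l)·4jla³/(π²(j² − l²)²); higher powers the same way via product-to-sum and parts. d²/dx² sin(jπx/a) = −(jπ/a)²·sin(jπx/a); on 0 ≤ x ≤ a, ∫sin²(jπx/a) dx = a/2 and ∫sin(jπx/a)·sin(lπx/a) dx = 0 for j ≠ l, so only diagonal terms survive in ∫|ψ|² and ∫ψ·ψ″; ∫ψ·ψ′ dx = [ψ²/2] between the walls = 0.
Normalization: ∫|ψ|² dx = 4.8916.
⟨x⟩ = 1.0319, ⟨x²⟩ = 1.5511 ⇒ Δx = 0.69729.
⟨p⟩ = 0.0000, ⟨p²⟩ = 12.850 ⇒ Δp = 3.5847.
Δx·Δp = 2.4996.

2.50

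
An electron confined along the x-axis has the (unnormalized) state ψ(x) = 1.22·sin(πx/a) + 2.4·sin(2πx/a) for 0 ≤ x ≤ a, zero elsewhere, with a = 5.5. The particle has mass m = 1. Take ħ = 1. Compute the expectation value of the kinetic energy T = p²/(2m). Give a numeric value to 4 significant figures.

0.5520

T = −(ħ²/2m) d²/dx², so ⟨T⟩ = −(ħ²/2m) ∫ ψ*·ψ'' dx / ∫|ψ|² dx; with m = 1.
d²/dx² sin(jπx/a) = −(jπ/a)²·sin(jπx/a); on 0 ≤ x ≤ a, ∫sin²(jπx/a) dx = a/2 and ∫sin(jπx/a)·sin(lπx/a) dx = 0 for j ≠ l, so only diagonal terms survive in ∫|ψ|² and ∫ψ·ψ″; ∫ψ·ψ′ dx = [ψ²/2] between the walls = 0.
State is unnormalized: ∫|ψ|² dx = 19.933, and ∫ψ*·(−ħ²/2m · ψ'') dx = 11.004, so ⟨T⟩ = 11.004 / 19.933.
⟨T⟩ = 0.55204.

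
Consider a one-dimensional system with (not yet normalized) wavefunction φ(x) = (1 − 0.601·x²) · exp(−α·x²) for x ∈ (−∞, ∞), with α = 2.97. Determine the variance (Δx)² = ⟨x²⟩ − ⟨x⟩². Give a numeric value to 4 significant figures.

Compute ⟨x⟩ and ⟨x²⟩ separately, then (Δx)² = ⟨x²⟩ − ⟨x⟩².
Expand each integrand as polynomial × e^(−2αx²) and use ∫x^(2j)·e^(−2αx²) dx = (2j−1)!!/(4α)^j · √(π/(2α)), odd powers → 0; here √(π/(2α)) = 0.72725.
Normalization: ∫|φ|² dx = 0.65925.
⟨x⟩ = 0.0000 and ⟨x²⟩ = 0.068237.
(Δx)² = 0.068237 − (0.0000)² = 0.068237.

0.06824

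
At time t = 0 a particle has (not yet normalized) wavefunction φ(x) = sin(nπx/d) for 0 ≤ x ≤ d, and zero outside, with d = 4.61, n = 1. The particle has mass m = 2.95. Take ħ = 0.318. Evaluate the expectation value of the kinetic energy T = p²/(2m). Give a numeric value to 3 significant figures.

T = −(ħ²/2m) d²/dx², so ⟨T⟩ = −(ħ²/2m) ∫ φ*·φ'' dx / ∫|φ|² dx; with m = 2.95.
d/dx sin(nπx/d) = (nπ/d)·cos(nπx/d) and d²/dx² sin(nπx/d) = −(nπ/d)²·sin(nπx/d); on 0 ≤ x ≤ d, ∫sin²(nπx/d) dx = d/2 and ∫sin(nπx/d)·cos(nπx/d) dx = 0.
State is unnormalized: ∫|φ|² dx = 2.3050, and ∫φ*·(−ħ²/2m · φ'') dx = 0.018347, so ⟨T⟩ = 0.018347 / 2.3050.
⟨T⟩ = 0.0079598.

0.00796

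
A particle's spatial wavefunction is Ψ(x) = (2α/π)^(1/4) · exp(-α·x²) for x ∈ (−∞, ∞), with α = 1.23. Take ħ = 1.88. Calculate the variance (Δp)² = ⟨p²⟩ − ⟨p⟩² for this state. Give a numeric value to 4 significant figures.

4.347

Compute ⟨p⟩ and ⟨p²⟩ separately; (Δp)² = ⟨p²⟩ − ⟨p⟩².
Gaussian moments: ∫x^(2j)·e^(−2αx²) dx = (2j−1)!!/(4α)^j · √(π/(2α)), odd powers integrate to 0; here √(π/(2α)) = 1.1301. Derivatives: d/dx e^(−αx²) = −2αx·e^(−αx²), d²/dx² e^(−αx²) = (4α²x² − 2α)·e^(−αx²).
⟨p⟩ = 0.0000 and ⟨p²⟩ = 4.3473.
(Δp)² = 4.3473 − (0.0000)² = 4.3473.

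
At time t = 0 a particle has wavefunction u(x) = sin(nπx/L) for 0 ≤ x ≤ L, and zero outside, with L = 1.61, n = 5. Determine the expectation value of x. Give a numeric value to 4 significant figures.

0.8050

⟨x⟩ = ∫ x·|u|² dx / ∫|u|² dx (integrals over the domain).
With sin²θ = (1 − cos2θ)/2 on 0 ≤ x ≤ L: ∫sin²(nπx/L) dx = L/2, ∫x·sin²(nπx/L) dx = L²/4, ∫x²·sin²(nπx/L) dx = L³·(1/6 − 1/(4n²π²)); higher powers xᵏ the same way, integrating xᵏ·cos(2nπx/L) by parts.
State is unnormalized: ∫|u|² dx = 0.80500, and ∫u*·x·u dx = 0.64803, so ⟨x⟩ = 0.64803 / 0.80500.
⟨x⟩ = 0.80500.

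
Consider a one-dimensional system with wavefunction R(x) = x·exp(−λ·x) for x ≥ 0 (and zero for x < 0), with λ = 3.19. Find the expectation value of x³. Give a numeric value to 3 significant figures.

⟨x³⟩ = ∫ x³·|R|² dx / ∫|R|² dx (integrals over the domain).
Every integrand reduces to terms xʲ·e^(−2λx) on [0, ∞); use ∫₀^∞ xʲ·e^(−2λx) dx = j!/(2λ)^(j+1).
State is unnormalized: ∫|R|² dx = 0.0077014, and ∫R*·x³·R dx = 0.0017793, so ⟨x³⟩ = 0.0017793 / 0.0077014.
⟨x³⟩ = 0.23104.

0.231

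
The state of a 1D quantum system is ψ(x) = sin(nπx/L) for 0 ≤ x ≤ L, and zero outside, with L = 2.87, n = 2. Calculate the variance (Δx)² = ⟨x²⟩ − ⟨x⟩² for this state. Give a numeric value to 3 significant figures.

Compute ⟨x⟩ and ⟨x²⟩ separately, then (Δx)² = ⟨x²⟩ − ⟨x⟩².
With sin²θ = (1 − cos2θ)/2 on 0 ≤ x ≤ L: ∫sin²(nπx/L) dx = L/2, ∫x·sin²(nπx/L) dx = L²/4, ∫x²·sin²(nπx/L) dx = L³·(1/6 − 1/(4n²π²)); higher powers xᵏ the same way, integrating xᵏ·cos(2nπx/L) by parts.
Normalization: ∫|ψ|² dx = 1.4350.
⟨x⟩ = 1.4350 and ⟨x²⟩ = 2.6413.
(Δx)² = 2.6413 − (1.4350)² = 0.58209.

0.582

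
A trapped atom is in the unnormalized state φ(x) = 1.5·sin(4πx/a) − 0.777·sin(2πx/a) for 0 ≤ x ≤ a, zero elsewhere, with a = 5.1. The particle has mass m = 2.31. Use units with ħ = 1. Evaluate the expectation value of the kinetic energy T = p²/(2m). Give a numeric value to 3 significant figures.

T = −(ħ²/2m) d²/dx², so ⟨T⟩ = −(ħ²/2m) ∫ φ*·φ'' dx / ∫|φ|² dx; with m = 2.31.
d²/dx² sin(jπx/a) = −(jπ/a)²·sin(jπx/a); on 0 ≤ x ≤ a, ∫sin²(jπx/a) dx = a/2 and ∫sin(jπx/a)·sin(lπx/a) dx = 0 for j ≠ l, so only diagonal terms survive in ∫|φ|² and ∫φ·φ″; ∫φ·φ′ dx = [φ²/2] between the walls = 0.
State is unnormalized: ∫|φ|² dx = 7.2770, and ∫φ*·(−ħ²/2m · φ'') dx = 8.0456, so ⟨T⟩ = 8.0456 / 7.2770.
⟨T⟩ = 1.1056.

1.11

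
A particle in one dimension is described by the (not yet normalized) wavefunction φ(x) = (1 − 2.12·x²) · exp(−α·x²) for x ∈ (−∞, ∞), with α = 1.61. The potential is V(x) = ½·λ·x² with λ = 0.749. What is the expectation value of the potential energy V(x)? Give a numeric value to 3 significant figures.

⟨V⟩ = ∫ V(x)·|φ|² dx / ∫|φ|² dx.
Expand each integrand as polynomial × e^(−2αx²) and use ∫x^(2j)·e^(−2αx²) dx = (2j−1)!!/(4α)^j · √(π/(2α)), odd powers → 0; here √(π/(2α)) = 0.98775.
State is unnormalized: ∫|φ|² dx = 0.65855, and ∫φ*·V(x)·φ dx = 0.037357, so ⟨V⟩ = 0.037357 / 0.65855.
⟨V⟩ = 0.056725.

0.0567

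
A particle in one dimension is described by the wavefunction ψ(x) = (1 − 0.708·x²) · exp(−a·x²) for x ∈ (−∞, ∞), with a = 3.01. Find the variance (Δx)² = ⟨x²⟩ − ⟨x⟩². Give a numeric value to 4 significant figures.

Compute ⟨x⟩ and ⟨x²⟩ separately, then (Δx)² = ⟨x²⟩ − ⟨x⟩².
Expand each integrand as polynomial × e^(−2ax²) and use ∫x^(2j)·e^(−2ax²) dx = (2j−1)!!/(4a)^j · √(π/(2a)), odd powers → 0; here √(π/(2a)) = 0.72240.
Normalization: ∫|ψ|² dx = 0.64493.
⟨x⟩ = 0.0000 and ⟨x²⟩ = 0.065034.
(Δx)² = 0.065034 − (0.0000)² = 0.065034.

0.06503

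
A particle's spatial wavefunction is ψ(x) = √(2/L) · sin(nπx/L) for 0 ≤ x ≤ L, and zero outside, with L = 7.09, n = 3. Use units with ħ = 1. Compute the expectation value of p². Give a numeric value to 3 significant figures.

p² ψ = −ħ² d²ψ/dx²; ⟨p²⟩ = −ħ² ∫ ψ*·ψ'' dx.
d/dx sin(nπx/L) = (nπ/L)·cos(nπx/L) and d²/dx² sin(nπx/L) = −(nπ/L)²·sin(nπx/L); on 0 ≤ x ≤ L, ∫sin²(nπx/L) dx = L/2 and ∫sin(nπx/L)·cos(nπx/L) dx = 0.
⟨p²⟩ = 1.7671.

1.77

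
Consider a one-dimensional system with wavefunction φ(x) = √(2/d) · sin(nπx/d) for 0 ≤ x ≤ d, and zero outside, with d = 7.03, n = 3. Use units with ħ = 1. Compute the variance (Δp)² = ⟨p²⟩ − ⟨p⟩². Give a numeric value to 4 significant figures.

Compute ⟨p⟩ and ⟨p²⟩ separately; (Δp)² = ⟨p²⟩ − ⟨p⟩².
d/dx sin(nπx/d) = (nπ/d)·cos(nπx/d) and d²/dx² sin(nπx/d) = −(nπ/d)²·sin(nπx/d); on 0 ≤ x ≤ d, ∫sin²(nπx/d) dx = d/2 and ∫sin(nπx/d)·cos(nπx/d) dx = 0.
⟨p⟩ = 0.0000 and ⟨p²⟩ = 1.7973.
(Δp)² = 1.7973 − (0.0000)² = 1.7973.

1.797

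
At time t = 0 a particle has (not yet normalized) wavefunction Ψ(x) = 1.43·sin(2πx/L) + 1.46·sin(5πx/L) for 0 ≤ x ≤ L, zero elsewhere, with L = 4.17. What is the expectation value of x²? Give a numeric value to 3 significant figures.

5.35

⟨x²⟩ = ∫ x²·|Ψ|² dx / ∫|Ψ|² dx (integrals over the domain).
On 0 ≤ x ≤ L (j ≠ l): ∫sin²(jπx/L) dx = L/2, ∫sin(jπx/L)·sin(lπx/L) dx = 0; diagonal moments ∫x·sin²(jπx/L) dx = L²/4, ∫x²·sin²(jπx/L) dx = L³·(1/6 − 1/(4j²π²)); cross terms ∫x·sin(jπx/L)·sin(lπx/L) dx = 0 for j + l even and −4jlL²/(π²(j² − l²)²) for j + l odd, ∫x²·sin(jπx/L)·sin(lπx/L) dx = (−1)^(j+l)·4jlL³/(π²(j² − l²)²); higher powers the same way via product-to-sum and parts.
State is unnormalized: ∫|Ψ|² dx = 8.7080, and ∫Ψ*·x²·Ψ dx = 46.596, so ⟨x²⟩ = 46.596 / 8.7080.
⟨x²⟩ = 5.3509.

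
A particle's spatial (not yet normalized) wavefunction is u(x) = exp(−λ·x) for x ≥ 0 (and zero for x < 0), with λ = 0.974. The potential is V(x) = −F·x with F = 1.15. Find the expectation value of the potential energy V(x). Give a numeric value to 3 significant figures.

⟨V⟩ = ∫ V(x)·|u|² dx / ∫|u|² dx.
Every integrand reduces to terms xʲ·e^(−2λx) on [0, ∞); use ∫₀^∞ xʲ·e^(−2λx) dx = j!/(2λ)^(j+1).
State is unnormalized: ∫|u|² dx = 0.51335, and ∫u*·V(x)·u dx = -0.30305, so ⟨V⟩ = -0.30305 / 0.51335.
⟨V⟩ = -0.59035.

-0.590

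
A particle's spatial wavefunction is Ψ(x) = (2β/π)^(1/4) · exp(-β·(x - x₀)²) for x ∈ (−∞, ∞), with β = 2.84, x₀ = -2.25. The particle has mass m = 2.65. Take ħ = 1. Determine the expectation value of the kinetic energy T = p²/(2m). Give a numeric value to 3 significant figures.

T = −(ħ²/2m) d²/dx², so ⟨T⟩ = −(ħ²/2m) ∫ Ψ*·Ψ'' dx; with m = 2.65.
Gaussian moments (u = x − x₀): ∫u^(2j)·e^(−2βu²) du = (2j−1)!!/(4β)^j · √(π/(2β)), odd powers integrate to 0; here √(π/(2β)) = 0.74371. Derivatives: d/dx e^(−βu²) = −2βu·e^(−βu²), d²/dx² e^(−βu²) = (4β²u² − 2β)·e^(−βu²).
⟨T⟩ = 0.53585.

0.536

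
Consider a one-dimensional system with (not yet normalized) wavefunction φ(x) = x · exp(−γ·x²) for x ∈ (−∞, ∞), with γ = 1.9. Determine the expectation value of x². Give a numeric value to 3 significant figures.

0.395

⟨x²⟩ = ∫ x²·|φ|² dx / ∫|φ|² dx (integrals over the domain).
Expand each integrand as polynomial × e^(−2γx²) and use ∫x^(2j)·e^(−2γx²) dx = (2j−1)!!/(4γ)^j · √(π/(2γ)), odd powers → 0; here √(π/(2γ)) = 0.90925.
State is unnormalized: ∫|φ|² dx = 0.11964, and ∫φ*·x²·φ dx = 0.047226, so ⟨x²⟩ = 0.047226 / 0.11964.
⟨x²⟩ = 0.39474.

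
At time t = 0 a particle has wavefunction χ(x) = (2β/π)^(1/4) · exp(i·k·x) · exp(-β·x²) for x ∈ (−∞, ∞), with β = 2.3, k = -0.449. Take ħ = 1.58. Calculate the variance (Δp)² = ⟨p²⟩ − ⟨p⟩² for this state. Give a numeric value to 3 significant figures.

5.74

Compute ⟨p⟩ and ⟨p²⟩ separately; (Δp)² = ⟨p²⟩ − ⟨p⟩².
Gaussian moments: ∫x^(2j)·e^(−2βx²) dx = (2j−1)!!/(4β)^j · √(π/(2β)), odd powers integrate to 0; here √(π/(2β)) = 0.82641. Derivatives: χ′ = (ik − 2βx)·χ, χ″ = ((ik − 2βx)² − 2β)·χ; the odd-in-x pieces drop out.
⟨p⟩ = -0.70942 and ⟨p²⟩ = 6.2450.
(Δp)² = 6.2450 − (-0.70942)² = 5.7417.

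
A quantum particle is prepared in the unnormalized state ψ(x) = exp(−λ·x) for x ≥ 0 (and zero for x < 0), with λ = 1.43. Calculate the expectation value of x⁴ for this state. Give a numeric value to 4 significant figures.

0.3587

⟨x⁴⟩ = ∫ x⁴·|ψ|² dx / ∫|ψ|² dx (integrals over the domain).
Every integrand reduces to terms xʲ·e^(−2λx) on [0, ∞); use ∫₀^∞ xʲ·e^(−2λx) dx = j!/(2λ)^(j+1).
State is unnormalized: ∫|ψ|² dx = 0.34965, and ∫ψ*·x⁴·ψ dx = 0.12542, so ⟨x⁴⟩ = 0.12542 / 0.34965.
⟨x⁴⟩ = 0.35871.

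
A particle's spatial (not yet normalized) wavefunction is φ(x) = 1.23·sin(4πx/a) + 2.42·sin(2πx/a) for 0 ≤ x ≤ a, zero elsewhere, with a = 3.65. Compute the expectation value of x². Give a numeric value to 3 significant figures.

⟨x²⟩ = ∫ x²·|φ|² dx / ∫|φ|² dx (integrals over the domain).
On 0 ≤ x ≤ a (j ≠ l): ∫sin²(jπx/a) dx = a/2, ∫sin(jπx/a)·sin(lπx/a) dx = 0; diagonal moments ∫x·sin²(jπx/a) dx = a²/4, ∫x²·sin²(jπx/a) dx = a³·(1/6 − 1/(4j²π²)); cross terms ∫x·sin(jπx/a)·sin(lπx/a) dx = 0 for j + l even and −4jla²/(π²(j² − l²)²) for j + l odd, ∫x²·sin(jπx/a)·sin(lπx/a) dx = (−1)^(j+l)·4jla³/(π²(j² − l²)²); higher powers the same way via product-to-sum and parts.
State is unnormalized: ∫|φ|² dx = 13.449, and ∫φ*·x²·φ dx = 64.323, so ⟨x²⟩ = 64.323 / 13.449.
⟨x²⟩ = 4.7827.

4.78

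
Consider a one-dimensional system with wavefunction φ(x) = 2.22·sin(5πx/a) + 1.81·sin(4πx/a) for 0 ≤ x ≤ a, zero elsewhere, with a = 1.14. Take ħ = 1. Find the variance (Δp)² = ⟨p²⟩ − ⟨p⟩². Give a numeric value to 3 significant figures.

Compute ⟨p⟩ and ⟨p²⟩ separately; (Δp)² = ⟨p²⟩ − ⟨p⟩².
d²/dx² sin(jπx/a) = −(jπ/a)²·sin(jπx/a); on 0 ≤ x ≤ a, ∫sin²(jπx/a) dx = a/2 and ∫sin(jπx/a)·sin(lπx/a) dx = 0 for j ≠ l, so only diagonal terms survive in ∫|φ|² and ∫φ·φ″; ∫φ·φ′ dx = [φ²/2] between the walls = 0.
Normalization: ∫|φ|² dx = 4.6766.
⟨p⟩ = 0.0000 and ⟨p²⟩ = 162.57.
(Δp)² = 162.57 − (0.0000)² = 162.57.

163.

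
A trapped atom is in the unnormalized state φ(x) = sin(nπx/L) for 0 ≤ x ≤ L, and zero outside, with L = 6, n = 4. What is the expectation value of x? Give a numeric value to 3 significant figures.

⟨x⟩ = ∫ x·|φ|² dx / ∫|φ|² dx (integrals over the domain).
With sin²θ = (1 − cos2θ)/2 on 0 ≤ x ≤ L: ∫sin²(nπx/L) dx = L/2, ∫x·sin²(nπx/L) dx = L²/4, ∫x²·sin²(nπx/L) dx = L³·(1/6 − 1/(4n²π²)); higher powers xᵏ the same way, integrating xᵏ·cos(2nπx/L) by parts.
State is unnormalized: ∫|φ|² dx = 3.0000, and ∫φ*·x·φ dx = 9.0000, so ⟨x⟩ = 9.0000 / 3.0000.
⟨x⟩ = 3.0000.

3.00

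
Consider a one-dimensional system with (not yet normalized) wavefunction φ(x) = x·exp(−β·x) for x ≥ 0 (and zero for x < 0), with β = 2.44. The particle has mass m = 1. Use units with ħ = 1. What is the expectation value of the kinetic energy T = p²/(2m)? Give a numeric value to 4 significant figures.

2.977

T = −(ħ²/2m) d²/dx², so ⟨T⟩ = −(ħ²/2m) ∫ φ*·φ'' dx / ∫|φ|² dx; with m = 1.
Differentiate x·exp(−β·x) with the product rule; every integrand then reduces to terms xʲ·e^(−2βx) on [0, ∞), with ∫₀^∞ xʲ·e^(−2βx) dx = j!/(2β)^(j+1).
State is unnormalized: ∫|φ|² dx = 0.017210, and ∫φ*·(−ħ²/2m · φ'') dx = 0.051230, so ⟨T⟩ = 0.051230 / 0.017210.
⟨T⟩ = 2.9768.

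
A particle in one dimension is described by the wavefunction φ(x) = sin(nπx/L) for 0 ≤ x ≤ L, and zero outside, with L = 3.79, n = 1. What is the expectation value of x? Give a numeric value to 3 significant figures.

1.90

⟨x⟩ = ∫ x·|φ|² dx / ∫|φ|² dx (integrals over the domain).
With sin²θ = (1 − cos2θ)/2 on 0 ≤ x ≤ L: ∫sin²(nπx/L) dx = L/2, ∫x·sin²(nπx/L) dx = L²/4, ∫x²·sin²(nπx/L) dx = L³·(1/6 − 1/(4n²π²)); higher powers xᵏ the same way, integrating xᵏ·cos(2nπx/L) by parts.
State is unnormalized: ∫|φ|² dx = 1.8950, and ∫φ*·x·φ dx = 3.5910, so ⟨x⟩ = 3.5910 / 1.8950.
⟨x⟩ = 1.8950.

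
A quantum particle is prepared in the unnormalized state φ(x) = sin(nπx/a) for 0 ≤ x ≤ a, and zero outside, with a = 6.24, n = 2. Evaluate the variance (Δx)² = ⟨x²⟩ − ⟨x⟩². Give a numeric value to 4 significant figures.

2.752

Compute ⟨x⟩ and ⟨x²⟩ separately, then (Δx)² = ⟨x²⟩ − ⟨x⟩².
With sin²θ = (1 − cos2θ)/2 on 0 ≤ x ≤ a: ∫sin²(nπx/a) dx = a/2, ∫x·sin²(nπx/a) dx = a²/4, ∫x²·sin²(nπx/a) dx = a³·(1/6 − 1/(4n²π²)); higher powers xᵏ the same way, integrating xᵏ·cos(2nπx/a) by parts.
Normalization: ∫|φ|² dx = 3.1200.
⟨x⟩ = 3.1200 and ⟨x²⟩ = 12.486.
(Δx)² = 12.486 − (3.1200)² = 2.7516.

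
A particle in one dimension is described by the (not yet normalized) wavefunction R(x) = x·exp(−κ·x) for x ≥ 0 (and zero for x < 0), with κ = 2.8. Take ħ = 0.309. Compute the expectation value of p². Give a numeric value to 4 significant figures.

0.7486

p² R = −ħ² d²R/dx²; ⟨p²⟩ = −ħ² ∫ R*·R'' dx / ∫|R|² dx.
Differentiate x·exp(−κ·x) with the product rule; every integrand then reduces to terms xʲ·e^(−2κx) on [0, ∞), with ∫₀^∞ xʲ·e^(−2κx) dx = j!/(2κ)^(j+1).
State is unnormalized: ∫|R|² dx = 0.011388, and ∫R*·(−ħ² R'') dx = 0.0085251, so ⟨p²⟩ = 0.0085251 / 0.011388.
⟨p²⟩ = 0.74857.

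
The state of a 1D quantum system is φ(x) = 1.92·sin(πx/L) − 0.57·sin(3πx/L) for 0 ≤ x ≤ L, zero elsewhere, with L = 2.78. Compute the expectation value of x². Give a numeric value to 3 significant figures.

⟨x²⟩ = ∫ x²·|φ|² dx / ∫|φ|² dx (integrals over the domain).
On 0 ≤ x ≤ L (j ≠ l): ∫sin²(jπx/L) dx = L/2, ∫sin(jπx/L)·sin(lπx/L) dx = 0; diagonal moments ∫x·sin²(jπx/L) dx = L²/4, ∫x²·sin²(jπx/L) dx = L³·(1/6 − 1/(4j²π²)); cross terms ∫x·sin(jπx/L)·sin(lπx/L) dx = 0 for j + l even and −4jlL²/(π²(j² − l²)²) for j + l odd, ∫x²·sin(jπx/L)·sin(lπx/L) dx = (−1)^(j+l)·4jlL³/(π²(j² − l²)²); higher powers the same way via product-to-sum and parts.
State is unnormalized: ∫|φ|² dx = 5.5757, and ∫φ*·x²·φ dx = 11.445, so ⟨x²⟩ = 11.445 / 5.5757.
⟨x²⟩ = 2.0526.

2.05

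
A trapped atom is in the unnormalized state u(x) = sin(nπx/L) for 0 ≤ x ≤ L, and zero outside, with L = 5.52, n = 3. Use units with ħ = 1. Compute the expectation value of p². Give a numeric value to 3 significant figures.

p² u = −ħ² d²u/dx²; ⟨p²⟩ = −ħ² ∫ u*·u'' dx / ∫|u|² dx.
d/dx sin(nπx/L) = (nπ/L)·cos(nπx/L) and d²/dx² sin(nπx/L) = −(nπ/L)²·sin(nπx/L); on 0 ≤ x ≤ L, ∫sin²(nπx/L) dx = L/2 and ∫sin(nπx/L)·cos(nπx/L) dx = 0.
State is unnormalized: ∫|u|² dx = 2.7600, and ∫u*·(−ħ² u'') dx = 8.0459, so ⟨p²⟩ = 8.0459 / 2.7600.
⟨p²⟩ = 2.9152.

2.92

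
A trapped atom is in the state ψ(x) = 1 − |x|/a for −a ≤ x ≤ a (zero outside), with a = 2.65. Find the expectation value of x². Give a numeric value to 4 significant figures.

0.7023

⟨x²⟩ = ∫ x²·|ψ|² dx / ∫|ψ|² dx (integrals over the domain).
ψ is even, so ∫ over [−a, a] = 2∫₀ᵃ with ψ = 1 − x/a there: ∫₀ᵃ (1 − x/a)² dx = a/3, ∫₀ᵃ x²(1 − x/a)² dx = a³/30, ∫₀ᵃ x⁴(1 − x/a)² dx = a⁵/105.
State is unnormalized: ∫|ψ|² dx = 1.7667, and ∫ψ*·x²·ψ dx = 1.2406, so ⟨x²⟩ = 1.2406 / 1.7667.
⟨x²⟩ = 0.70225.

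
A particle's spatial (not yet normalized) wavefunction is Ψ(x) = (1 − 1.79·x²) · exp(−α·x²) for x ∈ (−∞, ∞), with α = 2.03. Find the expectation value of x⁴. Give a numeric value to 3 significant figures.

0.0320

⟨x⁴⟩ = ∫ x⁴·|Ψ|² dx / ∫|Ψ|² dx (integrals over the domain).
Expand each integrand as polynomial × e^(−2αx²) and use ∫x^(2j)·e^(−2αx²) dx = (2j−1)!!/(4α)^j · √(π/(2α)), odd powers → 0; here √(π/(2α)) = 0.87965.
State is unnormalized: ∫|Ψ|² dx = 0.62007, and ∫Ψ*·x⁴·Ψ dx = 0.019868, so ⟨x⁴⟩ = 0.019868 / 0.62007.
⟨x⁴⟩ = 0.032042.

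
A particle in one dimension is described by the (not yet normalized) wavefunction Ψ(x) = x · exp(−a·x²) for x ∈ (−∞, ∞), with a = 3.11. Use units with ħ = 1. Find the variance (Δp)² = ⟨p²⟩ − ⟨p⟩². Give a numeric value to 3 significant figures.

Compute ⟨p⟩ and ⟨p²⟩ separately; (Δp)² = ⟨p²⟩ − ⟨p⟩².
Expand each integrand as polynomial × e^(−2ax²) and use ∫x^(2j)·e^(−2ax²) dx = (2j−1)!!/(4a)^j · √(π/(2a)), odd powers → 0; here √(π/(2a)) = 0.71069. Differentiate with the product rule, d/dx e^(−ax²) = −2ax·e^(−ax²).
Normalization: ∫|Ψ|² dx = 0.057129.
⟨p⟩ = 0.0000 and ⟨p²⟩ = 9.3300.
(Δp)² = 9.3300 − (0.0000)² = 9.3300.

9.33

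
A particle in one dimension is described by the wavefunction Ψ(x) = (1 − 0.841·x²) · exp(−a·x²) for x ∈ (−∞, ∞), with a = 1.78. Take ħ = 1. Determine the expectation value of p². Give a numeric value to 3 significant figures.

2.95

p² Ψ = −ħ² d²Ψ/dx²; ⟨p²⟩ = −ħ² ∫ Ψ*·Ψ'' dx / ∫|Ψ|² dx.
Expand each integrand as polynomial × e^(−2ax²) and use ∫x^(2j)·e^(−2ax²) dx = (2j−1)!!/(4a)^j · √(π/(2a)), odd powers → 0; here √(π/(2a)) = 0.93940. Differentiate with the product rule, d/dx e^(−ax²) = −2ax·e^(−ax²).
State is unnormalized: ∫|Ψ|² dx = 0.75680, and ∫Ψ*·(−ħ² Ψ'') dx = 2.2305, so ⟨p²⟩ = 2.2305 / 0.75680.
⟨p²⟩ = 2.9472.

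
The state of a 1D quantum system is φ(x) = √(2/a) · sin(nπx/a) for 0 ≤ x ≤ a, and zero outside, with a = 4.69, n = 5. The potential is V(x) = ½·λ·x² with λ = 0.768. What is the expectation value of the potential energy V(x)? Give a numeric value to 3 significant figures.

⟨V⟩ = ∫ V(x)·|φ|² dx.
With sin²θ = (1 − cos2θ)/2 on 0 ≤ x ≤ a: ∫sin²(nπx/a) dx = a/2, ∫x·sin²(nπx/a) dx = a²/4, ∫x²·sin²(nπx/a) dx = a³·(1/6 − 1/(4n²π²)); higher powers xᵏ the same way, integrating xᵏ·cos(2nπx/a) by parts.
⟨V⟩ = 2.7984.

2.80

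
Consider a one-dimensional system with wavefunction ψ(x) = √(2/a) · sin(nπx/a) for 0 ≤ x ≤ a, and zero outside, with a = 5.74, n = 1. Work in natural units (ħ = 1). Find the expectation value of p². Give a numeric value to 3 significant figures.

0.300

p² ψ = −ħ² d²ψ/dx²; ⟨p²⟩ = −ħ² ∫ ψ*·ψ'' dx.
d/dx sin(nπx/a) = (nπ/a)·cos(nπx/a) and d²/dx² sin(nπx/a) = −(nπ/a)²·sin(nπx/a); on 0 ≤ x ≤ a, ∫sin²(nπx/a) dx = a/2 and ∫sin(nπx/a)·cos(nπx/a) dx = 0.
⟨p²⟩ = 0.29955.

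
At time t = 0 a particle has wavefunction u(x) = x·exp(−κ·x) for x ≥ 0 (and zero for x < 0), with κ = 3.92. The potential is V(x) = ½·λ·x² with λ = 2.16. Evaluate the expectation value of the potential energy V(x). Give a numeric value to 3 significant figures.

⟨V⟩ = ∫ V(x)·|u|² dx / ∫|u|² dx.
Every integrand reduces to terms xʲ·e^(−2κx) on [0, ∞); use ∫₀^∞ xʲ·e^(−2κx) dx = j!/(2κ)^(j+1).
State is unnormalized: ∫|u|² dx = 0.0041503, and ∫u*·V(x)·u dx = 0.00087509, so ⟨V⟩ = 0.00087509 / 0.0041503.
⟨V⟩ = 0.21085.

0.211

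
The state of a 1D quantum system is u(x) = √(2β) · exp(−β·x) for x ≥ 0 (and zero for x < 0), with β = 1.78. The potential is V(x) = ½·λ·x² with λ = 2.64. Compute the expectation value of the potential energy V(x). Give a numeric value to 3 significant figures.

⟨V⟩ = ∫ V(x)·|u|² dx.
Every integrand reduces to terms xʲ·e^(−2βx) on [0, ∞); use ∫₀^∞ xʲ·e^(−2βx) dx = j!/(2β)^(j+1).
⟨V⟩ = 0.20831.

0.208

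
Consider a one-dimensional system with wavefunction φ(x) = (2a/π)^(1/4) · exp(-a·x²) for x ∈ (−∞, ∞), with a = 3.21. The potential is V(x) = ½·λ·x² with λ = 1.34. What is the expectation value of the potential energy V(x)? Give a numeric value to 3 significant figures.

⟨V⟩ = ∫ V(x)·|φ|² dx.
Gaussian moments: ∫x^(2j)·e^(−2ax²) dx = (2j−1)!!/(4a)^j · √(π/(2a)), odd powers integrate to 0; here √(π/(2a)) = 0.69953.
⟨V⟩ = 0.052181.

0.0522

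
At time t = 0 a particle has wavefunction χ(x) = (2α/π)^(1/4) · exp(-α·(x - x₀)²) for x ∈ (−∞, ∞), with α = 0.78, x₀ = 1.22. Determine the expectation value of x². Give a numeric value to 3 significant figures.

⟨x²⟩ = ∫ x²·|χ|² dx (integrals over the domain).
Gaussian moments (u = x − x₀): ∫u^(2j)·e^(−2αu²) du = (2j−1)!!/(4α)^j · √(π/(2α)), odd powers integrate to 0; here √(π/(2α)) = 1.4191.
⟨x²⟩ = 1.8089.

1.81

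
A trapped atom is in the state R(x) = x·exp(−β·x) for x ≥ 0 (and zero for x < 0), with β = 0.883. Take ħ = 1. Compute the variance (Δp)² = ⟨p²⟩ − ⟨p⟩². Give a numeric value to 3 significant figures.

0.780

Compute ⟨p⟩ and ⟨p²⟩ separately; (Δp)² = ⟨p²⟩ − ⟨p⟩².
Differentiate x·exp(−β·x) with the product rule; every integrand then reduces to terms xʲ·e^(−2βx) on [0, ∞), with ∫₀^∞ xʲ·e^(−2βx) dx = j!/(2β)^(j+1).
Normalization: ∫|R|² dx = 0.36313.
⟨p⟩ = 0.0000 and ⟨p²⟩ = 0.77969.
(Δp)² = 0.77969 − (0.0000)² = 0.77969.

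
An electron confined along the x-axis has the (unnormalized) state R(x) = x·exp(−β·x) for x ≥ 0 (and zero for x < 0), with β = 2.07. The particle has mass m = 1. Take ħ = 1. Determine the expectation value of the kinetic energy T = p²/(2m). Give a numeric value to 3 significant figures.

T = −(ħ²/2m) d²/dx², so ⟨T⟩ = −(ħ²/2m) ∫ R*·R'' dx / ∫|R|² dx; with m = 1.
Differentiate x·exp(−β·x) with the product rule; every integrand then reduces to terms xʲ·e^(−2βx) on [0, ∞), with ∫₀^∞ xʲ·e^(−2βx) dx = j!/(2β)^(j+1).
State is unnormalized: ∫|R|² dx = 0.028186, and ∫R*·(−ħ²/2m · R'') dx = 0.060386, so ⟨T⟩ = 0.060386 / 0.028186.
⟨T⟩ = 2.1425.

2.14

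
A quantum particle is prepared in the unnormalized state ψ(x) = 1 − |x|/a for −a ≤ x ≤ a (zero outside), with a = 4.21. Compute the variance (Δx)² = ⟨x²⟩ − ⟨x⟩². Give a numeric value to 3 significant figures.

Compute ⟨x⟩ and ⟨x²⟩ separately, then (Δx)² = ⟨x²⟩ − ⟨x⟩².
ψ is even, so ∫ over [−a, a] = 2∫₀ᵃ with ψ = 1 − x/a there: ∫₀ᵃ (1 − x/a)² dx = a/3, ∫₀ᵃ x²(1 − x/a)² dx = a³/30, ∫₀ᵃ x⁴(1 − x/a)² dx = a⁵/105.
Normalization: ∫|ψ|² dx = 2.8067.
⟨x⟩ = 0.0000 and ⟨x²⟩ = 1.7724.
(Δx)² = 1.7724 − (0.0000)² = 1.7724.

1.77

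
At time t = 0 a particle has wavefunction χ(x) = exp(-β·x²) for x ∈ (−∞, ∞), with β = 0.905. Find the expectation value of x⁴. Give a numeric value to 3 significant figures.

⟨x⁴⟩ = ∫ x⁴·|χ|² dx / ∫|χ|² dx (integrals over the domain).
Gaussian moments: ∫x^(2j)·e^(−2βx²) dx = (2j−1)!!/(4β)^j · √(π/(2β)), odd powers integrate to 0; here √(π/(2β)) = 1.3175.
State is unnormalized: ∫|χ|² dx = 1.3175, and ∫χ*·x⁴·χ dx = 0.30161, so ⟨x⁴⟩ = 0.30161 / 1.3175.
⟨x⁴⟩ = 0.22893.

0.229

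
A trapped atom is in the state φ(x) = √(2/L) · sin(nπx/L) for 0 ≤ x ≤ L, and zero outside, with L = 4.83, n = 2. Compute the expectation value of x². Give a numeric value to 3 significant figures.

7.48

⟨x²⟩ = ∫ x²·|φ|² dx (integrals over the domain).
With sin²θ = (1 − cos2θ)/2 on 0 ≤ x ≤ L: ∫sin²(nπx/L) dx = L/2, ∫x·sin²(nπx/L) dx = L²/4, ∫x²·sin²(nπx/L) dx = L³·(1/6 − 1/(4n²π²)); higher powers xᵏ the same way, integrating xᵏ·cos(2nπx/L) by parts.
⟨x²⟩ = 7.4808.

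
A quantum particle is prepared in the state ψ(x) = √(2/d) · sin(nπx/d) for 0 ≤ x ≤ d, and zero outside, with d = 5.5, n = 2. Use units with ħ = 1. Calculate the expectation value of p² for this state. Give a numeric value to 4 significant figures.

1.305

p² ψ = −ħ² d²ψ/dx²; ⟨p²⟩ = −ħ² ∫ ψ*·ψ'' dx.
d/dx sin(nπx/d) = (nπ/d)·cos(nπx/d) and d²/dx² sin(nπx/d) = −(nπ/d)²·sin(nπx/d); on 0 ≤ x ≤ d, ∫sin²(nπx/d) dx = d/2 and ∫sin(nπx/d)·cos(nπx/d) dx = 0.
⟨p²⟩ = 1.3051.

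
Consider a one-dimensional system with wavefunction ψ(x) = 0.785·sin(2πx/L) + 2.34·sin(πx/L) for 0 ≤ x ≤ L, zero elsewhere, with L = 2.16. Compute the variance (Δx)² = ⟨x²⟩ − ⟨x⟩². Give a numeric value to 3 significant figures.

0.115

Compute ⟨x⟩ and ⟨x²⟩ separately, then (Δx)² = ⟨x²⟩ − ⟨x⟩².
On 0 ≤ x ≤ L (j ≠ l): ∫sin²(jπx/L) dx = L/2, ∫sin(jπx/L)·sin(lπx/L) dx = 0; diagonal moments ∫x·sin²(jπx/L) dx = L²/4, ∫x²·sin²(jπx/L) dx = L³·(1/6 − 1/(4j²π²)); cross terms ∫x·sin(jπx/L)·sin(lπx/L) dx = 0 for j + l even and −4jlL²/(π²(j² − l²)²) for j + l odd, ∫x²·sin(jπx/L)·sin(lπx/L) dx = (−1)^(j+l)·4jlL³/(π²(j² − l²)²); higher powers the same way via product-to-sum and parts.
Normalization: ∫|ψ|² dx = 6.5792.
⟨x⟩ = 0.84536 and ⟨x²⟩ = 0.82995.
(Δx)² = 0.82995 − (0.84536)² = 0.11531.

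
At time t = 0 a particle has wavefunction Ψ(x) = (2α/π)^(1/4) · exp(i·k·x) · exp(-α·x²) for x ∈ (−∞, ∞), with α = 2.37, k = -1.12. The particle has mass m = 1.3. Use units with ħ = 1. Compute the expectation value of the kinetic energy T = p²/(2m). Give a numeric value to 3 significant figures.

T = −(ħ²/2m) d²/dx², so ⟨T⟩ = −(ħ²/2m) ∫ Ψ*·Ψ'' dx; with m = 1.3.
Gaussian moments: ∫x^(2j)·e^(−2αx²) dx = (2j−1)!!/(4α)^j · √(π/(2α)), odd powers integrate to 0; here √(π/(2α)) = 0.81412. Derivatives: Ψ′ = (ik − 2αx)·Ψ, Ψ″ = ((ik − 2αx)² − 2α)·Ψ; the odd-in-x pieces drop out.
⟨T⟩ = 1.3940.

1.39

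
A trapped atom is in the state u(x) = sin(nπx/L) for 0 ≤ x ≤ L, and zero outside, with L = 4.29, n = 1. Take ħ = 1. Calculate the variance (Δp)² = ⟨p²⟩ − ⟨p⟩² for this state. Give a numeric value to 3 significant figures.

0.536

Compute ⟨p⟩ and ⟨p²⟩ separately; (Δp)² = ⟨p²⟩ − ⟨p⟩².
d/dx sin(nπx/L) = (nπ/L)·cos(nπx/L) and d²/dx² sin(nπx/L) = −(nπ/L)²·sin(nπx/L); on 0 ≤ x ≤ L, ∫sin²(nπx/L) dx = L/2 and ∫sin(nπx/L)·cos(nπx/L) dx = 0.
Normalization: ∫|u|² dx = 2.1450.
⟨p⟩ = 0.0000 and ⟨p²⟩ = 0.53627.
(Δp)² = 0.53627 − (0.0000)² = 0.53627.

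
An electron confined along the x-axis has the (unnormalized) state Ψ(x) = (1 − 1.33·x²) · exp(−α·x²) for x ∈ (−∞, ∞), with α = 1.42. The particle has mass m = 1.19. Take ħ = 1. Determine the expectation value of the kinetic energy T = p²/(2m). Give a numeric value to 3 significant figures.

T = −(ħ²/2m) d²/dx², so ⟨T⟩ = −(ħ²/2m) ∫ Ψ*·Ψ'' dx / ∫|Ψ|² dx; with m = 1.19.
Expand each integrand as polynomial × e^(−2αx²) and use ∫x^(2j)·e^(−2αx²) dx = (2j−1)!!/(4α)^j · √(π/(2α)), odd powers → 0; here √(π/(2α)) = 1.0518. Differentiate with the product rule, d/dx e^(−αx²) = −2αx·e^(−αx²).
State is unnormalized: ∫|Ψ|² dx = 0.73221, and ∫Ψ*·(−ħ²/2m · Ψ'') dx = 1.1622, so ⟨T⟩ = 1.1622 / 0.73221.
⟨T⟩ = 1.5873.

1.59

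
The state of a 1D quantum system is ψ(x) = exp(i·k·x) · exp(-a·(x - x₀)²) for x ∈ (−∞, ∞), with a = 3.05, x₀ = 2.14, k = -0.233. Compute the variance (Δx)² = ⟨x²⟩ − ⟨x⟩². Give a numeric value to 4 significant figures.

Compute ⟨x⟩ and ⟨x²⟩ separately, then (Δx)² = ⟨x²⟩ − ⟨x⟩².
Gaussian moments (u = x − x₀): ∫u^(2j)·e^(−2au²) du = (2j−1)!!/(4a)^j · √(π/(2a)), odd powers integrate to 0; here √(π/(2a)) = 0.71765.
Normalization: ∫|ψ|² dx = 0.71765.
⟨x⟩ = 2.1400 and ⟨x²⟩ = 4.6616.
(Δx)² = 4.6616 − (2.1400)² = 0.081967.

0.08197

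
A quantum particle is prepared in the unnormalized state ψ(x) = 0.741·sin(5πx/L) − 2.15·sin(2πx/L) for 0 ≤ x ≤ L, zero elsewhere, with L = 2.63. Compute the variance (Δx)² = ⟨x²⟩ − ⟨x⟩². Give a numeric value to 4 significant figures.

0.4957

Compute ⟨x⟩ and ⟨x²⟩ separately, then (Δx)² = ⟨x²⟩ − ⟨x⟩².
On 0 ≤ x ≤ L (j ≠ l): ∫sin²(jπx/L) dx = L/2, ∫sin(jπx/L)·sin(lπx/L) dx = 0; diagonal moments ∫x·sin²(jπx/L) dx = L²/4, ∫x²·sin²(jπx/L) dx = L³·(1/6 − 1/(4j²π²)); cross terms ∫x·sin(jπx/L)·sin(lπx/L) dx = 0 for j + l even and −4jlL²/(π²(j² − l²)²) for j + l odd, ∫x²·sin(jπx/L)·sin(lπx/L) dx = (−1)^(j+l)·4jlL³/(π²(j² − l²)²); higher powers the same way via product-to-sum and parts.
Normalization: ∫|ψ|² dx = 6.8006.
⟨x⟩ = 1.3448 and ⟨x²⟩ = 2.3042.
(Δx)² = 2.3042 − (1.3448)² = 0.49573.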